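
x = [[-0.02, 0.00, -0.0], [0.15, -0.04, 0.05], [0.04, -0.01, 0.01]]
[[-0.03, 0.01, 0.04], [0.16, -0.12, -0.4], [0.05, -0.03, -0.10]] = x@[[1.55, -0.56, -1.96], [0.71, -1.2, 1.70], [-0.91, -1.64, -0.74]]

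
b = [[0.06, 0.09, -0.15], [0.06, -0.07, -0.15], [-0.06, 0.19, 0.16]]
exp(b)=[[1.07, 0.07, -0.17], [0.06, 0.92, -0.16], [-0.06, 0.20, 1.16]]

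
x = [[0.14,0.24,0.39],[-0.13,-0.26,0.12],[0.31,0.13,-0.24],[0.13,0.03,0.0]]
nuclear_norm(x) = 1.15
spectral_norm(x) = 0.51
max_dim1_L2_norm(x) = 0.48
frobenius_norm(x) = 0.72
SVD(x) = [[0.40, 0.89, -0.11], [-0.56, 0.11, -0.78], [0.69, -0.44, -0.43], [0.23, 0.0, -0.44]] @ diag([0.5083734568243643, 0.48434847885026805, 0.1535023759812126]) @ [[0.73, 0.67, -0.15], [-0.05, 0.27, 0.96], [-0.68, 0.7, -0.23]]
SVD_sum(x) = [[0.15,0.14,-0.03], [-0.21,-0.19,0.04], [0.25,0.23,-0.05], [0.08,0.08,-0.02]] + [[-0.02, 0.12, 0.42], [-0.00, 0.01, 0.05], [0.01, -0.06, -0.2], [-0.0, 0.0, 0.0]] + [[0.01, -0.01, 0.00],[0.08, -0.08, 0.03],[0.04, -0.05, 0.02],[0.05, -0.05, 0.02]]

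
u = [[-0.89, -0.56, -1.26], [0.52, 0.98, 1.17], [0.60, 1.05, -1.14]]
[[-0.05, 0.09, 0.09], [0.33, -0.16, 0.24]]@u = [[0.15, 0.21, 0.07],  [-0.23, -0.09, -0.88]]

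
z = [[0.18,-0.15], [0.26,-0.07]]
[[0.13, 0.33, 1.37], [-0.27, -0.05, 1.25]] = z @ [[-1.86, -1.15, 3.44], [-3.09, -3.57, -5.03]]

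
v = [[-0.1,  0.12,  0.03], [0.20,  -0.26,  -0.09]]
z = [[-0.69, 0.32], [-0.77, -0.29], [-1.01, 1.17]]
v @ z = [[-0.05, -0.03],[0.15, 0.03]]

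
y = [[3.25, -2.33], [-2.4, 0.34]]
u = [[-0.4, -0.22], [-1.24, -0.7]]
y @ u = [[1.59,0.92], [0.54,0.29]]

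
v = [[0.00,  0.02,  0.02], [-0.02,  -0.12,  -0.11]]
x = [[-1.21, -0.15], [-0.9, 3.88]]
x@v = [[0.00, -0.01, -0.01], [-0.08, -0.48, -0.44]]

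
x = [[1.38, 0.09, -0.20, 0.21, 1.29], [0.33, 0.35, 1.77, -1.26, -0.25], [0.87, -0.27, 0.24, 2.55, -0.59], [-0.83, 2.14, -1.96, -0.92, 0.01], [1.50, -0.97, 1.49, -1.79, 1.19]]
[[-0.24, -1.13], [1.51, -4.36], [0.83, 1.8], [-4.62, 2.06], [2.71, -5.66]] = x @ [[0.17,-1.07],[-1.13,-0.25],[1.04,-1.41],[0.02,1.15],[-0.13,-0.12]]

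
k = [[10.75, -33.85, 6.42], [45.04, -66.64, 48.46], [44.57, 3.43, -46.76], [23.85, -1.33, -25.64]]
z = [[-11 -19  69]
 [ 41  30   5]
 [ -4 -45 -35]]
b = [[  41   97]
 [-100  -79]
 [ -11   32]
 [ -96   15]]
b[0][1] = 97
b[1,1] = -79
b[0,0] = 41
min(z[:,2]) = -35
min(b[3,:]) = -96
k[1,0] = 45.04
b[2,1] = 32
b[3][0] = -96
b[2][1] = 32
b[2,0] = -11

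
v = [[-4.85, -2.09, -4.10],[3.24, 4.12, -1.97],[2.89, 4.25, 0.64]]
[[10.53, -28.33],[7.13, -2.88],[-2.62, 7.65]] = v @ [[1.2, 2.34], [-0.9, -0.45], [-3.53, 4.37]]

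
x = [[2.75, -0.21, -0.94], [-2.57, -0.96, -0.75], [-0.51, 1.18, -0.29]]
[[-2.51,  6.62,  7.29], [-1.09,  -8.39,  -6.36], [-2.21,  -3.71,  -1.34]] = x @ [[-0.00,3.08,2.57],[-1.15,-1.26,-0.08],[2.93,2.25,-0.22]]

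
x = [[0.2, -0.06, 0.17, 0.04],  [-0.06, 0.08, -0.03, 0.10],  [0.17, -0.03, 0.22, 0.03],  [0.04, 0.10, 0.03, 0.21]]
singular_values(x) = [0.4, 0.26, 0.05, 0.0]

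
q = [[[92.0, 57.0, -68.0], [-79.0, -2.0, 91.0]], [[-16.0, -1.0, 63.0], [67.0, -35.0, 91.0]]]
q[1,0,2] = 63.0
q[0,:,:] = [[92.0, 57.0, -68.0], [-79.0, -2.0, 91.0]]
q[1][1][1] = -35.0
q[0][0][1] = 57.0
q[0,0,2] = -68.0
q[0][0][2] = -68.0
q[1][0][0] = -16.0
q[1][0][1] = -1.0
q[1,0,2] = 63.0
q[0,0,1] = 57.0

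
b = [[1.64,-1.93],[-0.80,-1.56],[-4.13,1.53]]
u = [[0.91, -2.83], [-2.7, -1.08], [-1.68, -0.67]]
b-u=[[0.73, 0.9], [1.90, -0.48], [-2.45, 2.2]]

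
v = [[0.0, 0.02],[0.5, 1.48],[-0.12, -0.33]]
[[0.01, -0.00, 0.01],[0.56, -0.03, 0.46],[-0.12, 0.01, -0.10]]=v@[[-0.21, 0.02, -0.17], [0.45, -0.03, 0.37]]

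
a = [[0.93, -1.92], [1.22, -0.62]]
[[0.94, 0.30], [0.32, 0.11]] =a@[[0.02, 0.01], [-0.48, -0.15]]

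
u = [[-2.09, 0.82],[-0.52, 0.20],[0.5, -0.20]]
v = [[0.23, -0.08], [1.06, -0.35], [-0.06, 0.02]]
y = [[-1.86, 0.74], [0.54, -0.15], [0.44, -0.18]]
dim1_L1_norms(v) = [0.31, 1.41, 0.08]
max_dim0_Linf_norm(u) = 2.09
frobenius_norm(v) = 1.14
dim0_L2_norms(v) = [1.09, 0.36]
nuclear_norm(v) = 1.15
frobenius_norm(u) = 2.38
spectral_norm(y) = 2.13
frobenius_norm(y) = 2.13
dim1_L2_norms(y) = [2.0, 0.56, 0.48]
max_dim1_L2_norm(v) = 1.12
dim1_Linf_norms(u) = [2.09, 0.52, 0.5]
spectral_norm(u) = 2.38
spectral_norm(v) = 1.14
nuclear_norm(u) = 2.38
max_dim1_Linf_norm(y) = 1.86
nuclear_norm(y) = 2.19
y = v + u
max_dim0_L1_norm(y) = 2.84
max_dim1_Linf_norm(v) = 1.06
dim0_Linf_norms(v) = [1.06, 0.35]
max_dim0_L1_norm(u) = 3.11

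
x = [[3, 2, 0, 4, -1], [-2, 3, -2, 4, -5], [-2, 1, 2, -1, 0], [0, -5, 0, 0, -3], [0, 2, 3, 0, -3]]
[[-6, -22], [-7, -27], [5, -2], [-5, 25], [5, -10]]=x @ [[0, 0], [1, -5], [1, 0], [-2, -3], [0, 0]]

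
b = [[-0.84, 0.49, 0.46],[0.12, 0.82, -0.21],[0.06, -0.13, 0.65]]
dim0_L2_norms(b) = [0.85, 0.96, 0.82]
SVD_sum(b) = [[-0.70,0.66,0.42], [-0.23,0.22,0.14], [-0.09,0.09,0.06]] + [[-0.04, -0.12, 0.12], [0.18, 0.51, -0.5], [-0.13, -0.36, 0.35]] + [[-0.09, -0.05, -0.08],[0.17, 0.09, 0.15],[0.28, 0.14, 0.25]]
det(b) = -0.50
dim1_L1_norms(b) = [1.79, 1.15, 0.84]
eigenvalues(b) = [-0.9, 0.6, 0.93]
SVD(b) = [[-0.94, 0.20, -0.28], [-0.31, -0.8, 0.5], [-0.12, 0.56, 0.82]] @ diag([1.117987402139874, 0.9196560451886124, 0.48532146789996483]) @ [[0.67, -0.63, -0.4], [-0.25, -0.69, 0.68], [0.7, 0.35, 0.62]]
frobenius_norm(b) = 1.53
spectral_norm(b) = 1.12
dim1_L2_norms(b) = [1.08, 0.85, 0.67]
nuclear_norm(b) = 2.52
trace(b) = 0.63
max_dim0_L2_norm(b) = 0.96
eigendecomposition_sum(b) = [[-0.86,0.27,0.29], [0.07,-0.02,-0.02], [0.04,-0.01,-0.01]] + [[0.02,0.10,0.25], [0.02,0.12,0.3], [0.03,0.19,0.46]] + [[0.01, 0.12, -0.08],[0.03, 0.72, -0.48],[-0.01, -0.31, 0.21]]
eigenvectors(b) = [[-1.00, 0.41, -0.15],[0.08, 0.5, -0.91],[0.04, 0.76, 0.39]]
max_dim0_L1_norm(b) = 1.44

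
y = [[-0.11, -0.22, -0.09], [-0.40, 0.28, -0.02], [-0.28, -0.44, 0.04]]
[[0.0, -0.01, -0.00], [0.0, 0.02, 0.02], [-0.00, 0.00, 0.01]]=y@[[0.00, -0.04, -0.05],[-0.0, 0.03, 0.01],[-0.01, 0.07, 0.04]]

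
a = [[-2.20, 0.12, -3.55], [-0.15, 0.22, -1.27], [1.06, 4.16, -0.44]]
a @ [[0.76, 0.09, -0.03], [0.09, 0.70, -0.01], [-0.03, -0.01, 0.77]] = [[-1.55, -0.08, -2.67], [-0.06, 0.15, -0.98], [1.19, 3.01, -0.41]]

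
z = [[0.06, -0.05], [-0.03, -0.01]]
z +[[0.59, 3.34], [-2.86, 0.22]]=[[0.65, 3.29], [-2.89, 0.21]]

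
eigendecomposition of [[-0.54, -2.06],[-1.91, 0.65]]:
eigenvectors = [[-0.81, 0.61], [-0.58, -0.79]]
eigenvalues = [-2.02, 2.13]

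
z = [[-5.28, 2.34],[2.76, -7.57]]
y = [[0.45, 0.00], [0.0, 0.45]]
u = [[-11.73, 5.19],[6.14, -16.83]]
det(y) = 0.20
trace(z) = -12.85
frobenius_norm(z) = 9.91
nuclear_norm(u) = 28.58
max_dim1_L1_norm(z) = 10.33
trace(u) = -28.56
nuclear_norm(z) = 12.86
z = y @ u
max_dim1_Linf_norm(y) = 0.45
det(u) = 165.55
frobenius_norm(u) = 22.03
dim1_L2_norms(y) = [0.45, 0.45]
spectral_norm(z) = 9.22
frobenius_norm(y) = 0.64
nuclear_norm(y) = 0.90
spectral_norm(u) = 20.50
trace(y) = 0.90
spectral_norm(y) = 0.45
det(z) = 33.51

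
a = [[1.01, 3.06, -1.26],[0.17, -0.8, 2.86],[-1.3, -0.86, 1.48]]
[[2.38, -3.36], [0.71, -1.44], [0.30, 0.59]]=a @ [[-0.31, -0.56],[1.12, -1.25],[0.58, -0.82]]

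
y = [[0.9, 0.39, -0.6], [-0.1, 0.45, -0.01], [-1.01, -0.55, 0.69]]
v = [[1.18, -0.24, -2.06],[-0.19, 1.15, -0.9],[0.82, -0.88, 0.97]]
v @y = [[3.17, 1.49, -2.13], [0.62, 0.94, -0.52], [-0.15, -0.61, 0.19]]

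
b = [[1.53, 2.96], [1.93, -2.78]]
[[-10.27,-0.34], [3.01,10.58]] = b@[[-1.97, 3.05], [-2.45, -1.69]]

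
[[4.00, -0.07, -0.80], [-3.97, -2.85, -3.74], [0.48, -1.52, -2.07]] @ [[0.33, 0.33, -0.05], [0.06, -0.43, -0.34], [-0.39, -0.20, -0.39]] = [[1.63,1.51,0.14], [-0.02,0.66,2.63], [0.87,1.23,1.3]]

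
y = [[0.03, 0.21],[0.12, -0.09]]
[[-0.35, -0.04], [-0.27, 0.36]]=y @ [[-3.15,2.56], [-1.20,-0.58]]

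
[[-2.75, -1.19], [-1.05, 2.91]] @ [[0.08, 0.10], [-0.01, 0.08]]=[[-0.21, -0.37], [-0.11, 0.13]]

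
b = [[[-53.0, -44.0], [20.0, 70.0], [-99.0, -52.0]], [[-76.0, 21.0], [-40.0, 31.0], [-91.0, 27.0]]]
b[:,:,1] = [[-44.0, 70.0, -52.0], [21.0, 31.0, 27.0]]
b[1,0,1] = 21.0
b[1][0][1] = 21.0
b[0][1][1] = 70.0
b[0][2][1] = -52.0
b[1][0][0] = -76.0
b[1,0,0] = -76.0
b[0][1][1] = 70.0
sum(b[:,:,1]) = 53.0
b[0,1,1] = 70.0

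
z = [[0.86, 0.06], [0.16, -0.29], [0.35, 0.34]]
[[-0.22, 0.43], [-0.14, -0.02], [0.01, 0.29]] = z @ [[-0.28, 0.48], [0.33, 0.35]]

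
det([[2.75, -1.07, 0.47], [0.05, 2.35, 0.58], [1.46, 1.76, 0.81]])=-0.007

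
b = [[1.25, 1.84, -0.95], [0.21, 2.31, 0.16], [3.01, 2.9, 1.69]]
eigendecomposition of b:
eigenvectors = [[(0.12-0.51j), (0.12+0.51j), (0.1+0j)],[(-0.02+0.08j), -0.02-0.08j, (-0.4+0j)],[(-0.85+0j), (-0.85-0j), -0.91+0.00j]]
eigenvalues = [(1.31+1.52j), (1.31-1.52j), (2.63+0j)]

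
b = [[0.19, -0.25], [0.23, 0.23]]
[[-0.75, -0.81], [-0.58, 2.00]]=b @ [[-3.14, 3.09], [0.63, 5.59]]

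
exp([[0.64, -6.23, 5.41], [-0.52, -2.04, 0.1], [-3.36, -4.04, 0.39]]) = [[-1.19,1.07,-1.21], [0.15,0.44,-0.15], [0.82,2.25,-1.29]]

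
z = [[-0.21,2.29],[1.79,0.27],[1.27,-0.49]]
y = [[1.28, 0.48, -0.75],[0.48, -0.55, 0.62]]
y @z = [[-0.36, 3.43], [-0.30, 0.65]]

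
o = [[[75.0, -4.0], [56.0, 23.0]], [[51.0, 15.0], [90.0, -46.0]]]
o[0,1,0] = 56.0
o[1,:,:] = [[51.0, 15.0], [90.0, -46.0]]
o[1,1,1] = -46.0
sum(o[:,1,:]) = 123.0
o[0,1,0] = 56.0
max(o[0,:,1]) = 23.0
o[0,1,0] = 56.0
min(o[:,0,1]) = -4.0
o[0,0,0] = 75.0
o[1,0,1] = 15.0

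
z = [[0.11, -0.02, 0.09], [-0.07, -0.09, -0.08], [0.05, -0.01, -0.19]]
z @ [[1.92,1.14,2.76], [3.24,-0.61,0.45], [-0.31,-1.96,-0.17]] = [[0.12, -0.04, 0.28], [-0.4, 0.13, -0.22], [0.12, 0.44, 0.17]]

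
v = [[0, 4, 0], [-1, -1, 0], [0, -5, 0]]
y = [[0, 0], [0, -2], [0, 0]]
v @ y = [[0, -8], [0, 2], [0, 10]]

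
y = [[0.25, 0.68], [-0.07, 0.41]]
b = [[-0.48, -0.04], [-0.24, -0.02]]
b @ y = [[-0.12, -0.34], [-0.06, -0.17]]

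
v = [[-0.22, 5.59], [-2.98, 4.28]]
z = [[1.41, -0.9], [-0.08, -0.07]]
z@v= [[2.37, 4.03], [0.23, -0.75]]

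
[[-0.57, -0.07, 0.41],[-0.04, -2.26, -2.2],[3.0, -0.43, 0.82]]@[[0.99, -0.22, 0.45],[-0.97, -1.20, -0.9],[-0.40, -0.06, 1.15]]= [[-0.66, 0.18, 0.28],[3.03, 2.85, -0.51],[3.06, -0.19, 2.68]]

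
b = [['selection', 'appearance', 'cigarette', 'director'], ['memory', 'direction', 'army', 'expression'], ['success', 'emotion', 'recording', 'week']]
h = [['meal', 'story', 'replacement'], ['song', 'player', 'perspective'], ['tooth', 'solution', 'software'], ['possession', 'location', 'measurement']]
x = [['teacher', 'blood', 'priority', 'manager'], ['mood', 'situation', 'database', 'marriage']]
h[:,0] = ['meal', 'song', 'tooth', 'possession']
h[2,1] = 'solution'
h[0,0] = 'meal'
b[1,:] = ['memory', 'direction', 'army', 'expression']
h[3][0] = 'possession'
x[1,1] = 'situation'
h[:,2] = ['replacement', 'perspective', 'software', 'measurement']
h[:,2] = ['replacement', 'perspective', 'software', 'measurement']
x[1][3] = 'marriage'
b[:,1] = ['appearance', 'direction', 'emotion']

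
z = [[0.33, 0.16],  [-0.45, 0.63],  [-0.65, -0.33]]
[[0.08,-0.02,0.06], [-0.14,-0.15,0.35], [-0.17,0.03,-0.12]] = z@[[0.27,  0.05,  -0.07], [-0.03,  -0.20,  0.51]]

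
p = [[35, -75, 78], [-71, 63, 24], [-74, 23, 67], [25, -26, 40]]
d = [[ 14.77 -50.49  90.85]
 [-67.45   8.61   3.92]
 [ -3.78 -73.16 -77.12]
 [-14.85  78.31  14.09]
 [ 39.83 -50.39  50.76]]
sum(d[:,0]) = -31.480000000000004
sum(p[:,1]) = -15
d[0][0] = 14.77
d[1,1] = 8.61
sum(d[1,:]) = -54.92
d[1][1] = 8.61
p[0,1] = -75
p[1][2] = 24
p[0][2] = 78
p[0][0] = 35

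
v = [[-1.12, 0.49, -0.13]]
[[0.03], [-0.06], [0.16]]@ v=[[-0.03, 0.01, -0.0], [0.07, -0.03, 0.01], [-0.18, 0.08, -0.02]]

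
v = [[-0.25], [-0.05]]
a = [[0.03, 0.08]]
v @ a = [[-0.01,-0.02], [-0.00,-0.00]]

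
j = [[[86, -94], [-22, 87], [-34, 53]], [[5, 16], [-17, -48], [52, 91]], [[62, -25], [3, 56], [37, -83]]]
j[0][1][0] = -22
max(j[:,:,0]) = 86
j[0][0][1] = -94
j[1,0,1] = 16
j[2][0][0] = 62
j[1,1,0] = -17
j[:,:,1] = [[-94, 87, 53], [16, -48, 91], [-25, 56, -83]]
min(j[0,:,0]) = -34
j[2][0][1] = -25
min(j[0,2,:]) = -34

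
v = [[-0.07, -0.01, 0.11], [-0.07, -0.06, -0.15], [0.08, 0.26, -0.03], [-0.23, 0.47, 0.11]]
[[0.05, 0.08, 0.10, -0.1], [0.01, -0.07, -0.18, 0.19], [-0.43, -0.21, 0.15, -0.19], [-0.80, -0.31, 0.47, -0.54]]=v@[[0.28, 0.14, -0.08, 0.10], [-1.68, -0.76, 0.73, -0.87], [0.50, 0.73, 0.97, -0.95]]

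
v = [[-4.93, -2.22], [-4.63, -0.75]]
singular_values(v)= [7.1, 0.93]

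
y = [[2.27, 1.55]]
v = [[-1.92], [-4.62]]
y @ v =[[-11.52]]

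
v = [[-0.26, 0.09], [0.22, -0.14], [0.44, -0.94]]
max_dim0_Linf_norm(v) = 0.94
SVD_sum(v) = [[-0.1, 0.18], [0.11, -0.2], [0.5, -0.91]] + [[-0.16, -0.09], [0.11, 0.06], [-0.06, -0.03]]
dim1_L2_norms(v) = [0.28, 0.26, 1.04]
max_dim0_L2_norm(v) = 0.95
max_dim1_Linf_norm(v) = 0.94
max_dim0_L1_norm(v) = 1.17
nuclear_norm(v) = 1.31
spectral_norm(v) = 1.08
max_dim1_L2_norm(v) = 1.04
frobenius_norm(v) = 1.10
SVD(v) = [[-0.19,  0.79], [0.21,  -0.54], [0.96,  0.28]] @ diag([1.080111207935088, 0.23293728446301834]) @ [[0.48, -0.88], [-0.88, -0.48]]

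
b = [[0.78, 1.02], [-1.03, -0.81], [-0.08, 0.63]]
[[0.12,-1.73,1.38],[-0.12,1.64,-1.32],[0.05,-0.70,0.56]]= b @ [[0.05, -0.66, 0.53], [0.08, -1.19, 0.95]]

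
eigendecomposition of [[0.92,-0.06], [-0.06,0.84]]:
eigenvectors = [[0.88, 0.47],[-0.47, 0.88]]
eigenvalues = [0.95, 0.81]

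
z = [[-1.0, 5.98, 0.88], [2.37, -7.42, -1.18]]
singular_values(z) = [9.96, 0.69]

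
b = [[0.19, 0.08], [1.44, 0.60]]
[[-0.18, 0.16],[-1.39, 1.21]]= b @ [[-1.08, 0.81],[0.28, 0.07]]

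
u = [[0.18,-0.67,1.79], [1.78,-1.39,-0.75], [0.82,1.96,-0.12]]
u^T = [[0.18, 1.78, 0.82],[-0.67, -1.39, 1.96],[1.79, -0.75, -0.12]]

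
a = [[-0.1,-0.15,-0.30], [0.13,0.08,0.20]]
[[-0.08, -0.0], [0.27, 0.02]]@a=[[0.01, 0.01, 0.02], [-0.02, -0.04, -0.08]]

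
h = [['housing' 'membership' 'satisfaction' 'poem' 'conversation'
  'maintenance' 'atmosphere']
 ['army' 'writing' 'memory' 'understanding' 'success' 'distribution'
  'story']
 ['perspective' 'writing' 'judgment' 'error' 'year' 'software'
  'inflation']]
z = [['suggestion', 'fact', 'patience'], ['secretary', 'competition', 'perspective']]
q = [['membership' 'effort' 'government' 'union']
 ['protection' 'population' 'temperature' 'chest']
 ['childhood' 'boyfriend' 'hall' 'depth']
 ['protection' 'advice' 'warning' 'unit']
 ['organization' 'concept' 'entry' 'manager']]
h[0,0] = 'housing'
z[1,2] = 'perspective'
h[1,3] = 'understanding'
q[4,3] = 'manager'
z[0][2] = 'patience'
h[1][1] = 'writing'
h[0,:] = ['housing', 'membership', 'satisfaction', 'poem', 'conversation', 'maintenance', 'atmosphere']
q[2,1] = 'boyfriend'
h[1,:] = ['army', 'writing', 'memory', 'understanding', 'success', 'distribution', 'story']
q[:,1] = ['effort', 'population', 'boyfriend', 'advice', 'concept']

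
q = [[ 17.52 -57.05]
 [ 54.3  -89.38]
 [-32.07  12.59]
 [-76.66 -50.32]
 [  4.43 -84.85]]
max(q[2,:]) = 12.59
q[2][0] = -32.07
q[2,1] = 12.59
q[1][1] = -89.38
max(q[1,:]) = 54.3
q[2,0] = -32.07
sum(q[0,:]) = -39.53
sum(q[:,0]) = -32.480000000000004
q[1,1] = -89.38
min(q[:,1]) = -89.38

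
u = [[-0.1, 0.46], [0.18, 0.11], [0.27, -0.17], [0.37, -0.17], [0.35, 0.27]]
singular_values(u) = [0.64, 0.57]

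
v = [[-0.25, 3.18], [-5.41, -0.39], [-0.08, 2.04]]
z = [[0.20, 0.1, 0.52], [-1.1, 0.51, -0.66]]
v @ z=[[-3.55, 1.6, -2.23],[-0.65, -0.74, -2.56],[-2.26, 1.03, -1.39]]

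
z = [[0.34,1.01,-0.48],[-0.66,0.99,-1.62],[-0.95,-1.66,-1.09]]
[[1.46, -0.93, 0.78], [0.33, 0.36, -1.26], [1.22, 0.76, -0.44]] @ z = [[0.37,-0.74,-0.04], [1.07,2.78,0.63], [0.33,2.72,-1.34]]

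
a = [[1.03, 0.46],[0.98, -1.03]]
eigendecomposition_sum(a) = [[1.13, 0.23],[0.49, 0.10]] + [[-0.10, 0.23], [0.49, -1.13]]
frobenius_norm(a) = 1.81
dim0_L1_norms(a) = [2.01, 1.49]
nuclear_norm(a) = 2.51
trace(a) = 0.00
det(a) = -1.51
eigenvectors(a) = [[0.92,-0.2],[0.4,0.98]]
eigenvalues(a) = [1.23, -1.23]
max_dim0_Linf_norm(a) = 1.03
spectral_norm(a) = 1.52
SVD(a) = [[-0.46,-0.89],[-0.89,0.46]] @ diag([1.5167020331009256, 0.9967020331009256]) @ [[-0.89, 0.46], [-0.46, -0.89]]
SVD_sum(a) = [[0.62,-0.32],[1.19,-0.62]] + [[0.41, 0.78], [-0.21, -0.41]]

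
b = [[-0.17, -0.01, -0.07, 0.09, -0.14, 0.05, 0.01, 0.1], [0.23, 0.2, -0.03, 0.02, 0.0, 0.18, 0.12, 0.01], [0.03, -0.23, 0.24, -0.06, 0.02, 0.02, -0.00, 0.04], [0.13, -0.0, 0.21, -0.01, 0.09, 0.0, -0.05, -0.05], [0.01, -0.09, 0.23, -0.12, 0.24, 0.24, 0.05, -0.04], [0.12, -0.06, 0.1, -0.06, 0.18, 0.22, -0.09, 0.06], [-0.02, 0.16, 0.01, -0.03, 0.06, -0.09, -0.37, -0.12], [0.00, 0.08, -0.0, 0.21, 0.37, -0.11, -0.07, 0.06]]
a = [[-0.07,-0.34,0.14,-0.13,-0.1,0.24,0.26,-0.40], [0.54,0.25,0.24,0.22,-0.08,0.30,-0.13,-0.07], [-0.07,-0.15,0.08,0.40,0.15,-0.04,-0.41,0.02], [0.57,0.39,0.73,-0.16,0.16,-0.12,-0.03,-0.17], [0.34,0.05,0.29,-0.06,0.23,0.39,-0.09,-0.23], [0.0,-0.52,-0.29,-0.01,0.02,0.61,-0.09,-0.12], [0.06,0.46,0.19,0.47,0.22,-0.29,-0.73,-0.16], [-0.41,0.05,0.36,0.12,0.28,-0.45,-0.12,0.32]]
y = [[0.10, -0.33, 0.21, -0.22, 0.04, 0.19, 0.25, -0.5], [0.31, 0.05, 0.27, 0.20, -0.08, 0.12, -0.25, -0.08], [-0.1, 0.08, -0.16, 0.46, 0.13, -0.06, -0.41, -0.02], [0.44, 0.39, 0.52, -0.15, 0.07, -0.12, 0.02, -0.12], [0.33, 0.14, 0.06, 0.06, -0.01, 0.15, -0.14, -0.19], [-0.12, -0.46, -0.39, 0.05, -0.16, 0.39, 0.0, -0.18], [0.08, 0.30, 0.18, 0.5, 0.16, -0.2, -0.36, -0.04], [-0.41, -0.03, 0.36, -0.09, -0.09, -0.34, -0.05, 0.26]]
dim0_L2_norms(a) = [0.96, 0.92, 0.97, 0.7, 0.49, 0.99, 0.9, 0.62]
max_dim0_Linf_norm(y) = 0.52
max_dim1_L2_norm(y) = 0.82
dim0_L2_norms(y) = [0.78, 0.77, 0.85, 0.77, 0.3, 0.63, 0.67, 0.64]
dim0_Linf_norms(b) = [0.23, 0.23, 0.24, 0.21, 0.37, 0.24, 0.37, 0.12]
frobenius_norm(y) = 1.96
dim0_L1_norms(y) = [1.89, 1.78, 2.15, 1.73, 0.74, 1.57, 1.48, 1.39]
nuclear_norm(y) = 4.22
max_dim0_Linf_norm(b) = 0.37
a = b + y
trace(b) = 0.41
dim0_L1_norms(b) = [0.71, 0.83, 0.89, 0.6, 1.1, 0.91, 0.76, 0.48]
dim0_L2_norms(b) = [0.34, 0.37, 0.41, 0.27, 0.51, 0.4, 0.41, 0.19]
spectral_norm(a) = 1.53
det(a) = -0.00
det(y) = 0.00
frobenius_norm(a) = 2.37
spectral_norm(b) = 0.64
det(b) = 0.00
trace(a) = 0.53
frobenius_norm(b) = 1.06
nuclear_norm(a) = 5.35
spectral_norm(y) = 1.23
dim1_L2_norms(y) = [0.75, 0.55, 0.67, 0.82, 0.46, 0.77, 0.76, 0.71]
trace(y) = 0.12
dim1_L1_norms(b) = [0.64, 0.79, 0.64, 0.54, 1.02, 0.89, 0.86, 0.9]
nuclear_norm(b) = 2.53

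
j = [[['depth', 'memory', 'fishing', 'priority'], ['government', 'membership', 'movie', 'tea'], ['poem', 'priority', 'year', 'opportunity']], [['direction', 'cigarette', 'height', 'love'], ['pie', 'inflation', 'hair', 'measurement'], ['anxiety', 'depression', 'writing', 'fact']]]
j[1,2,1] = 'depression'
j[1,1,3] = 'measurement'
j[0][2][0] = 'poem'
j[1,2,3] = 'fact'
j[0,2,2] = 'year'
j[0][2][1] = 'priority'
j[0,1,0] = 'government'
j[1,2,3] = 'fact'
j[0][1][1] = 'membership'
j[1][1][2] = 'hair'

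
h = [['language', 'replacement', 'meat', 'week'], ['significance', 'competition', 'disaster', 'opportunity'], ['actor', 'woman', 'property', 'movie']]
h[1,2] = 'disaster'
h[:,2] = ['meat', 'disaster', 'property']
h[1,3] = 'opportunity'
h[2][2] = 'property'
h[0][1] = 'replacement'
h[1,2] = 'disaster'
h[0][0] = 'language'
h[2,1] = 'woman'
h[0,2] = 'meat'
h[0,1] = 'replacement'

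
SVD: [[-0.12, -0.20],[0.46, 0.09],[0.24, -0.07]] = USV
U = [[-0.29, -0.83],  [0.87, -0.01],  [0.41, -0.56]]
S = [0.54, 0.21]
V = [[0.98, 0.20],[-0.20, 0.98]]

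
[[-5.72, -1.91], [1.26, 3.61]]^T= [[-5.72, 1.26], [-1.91, 3.61]]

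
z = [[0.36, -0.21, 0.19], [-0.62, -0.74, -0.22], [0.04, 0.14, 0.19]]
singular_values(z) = [1.01, 0.44, 0.16]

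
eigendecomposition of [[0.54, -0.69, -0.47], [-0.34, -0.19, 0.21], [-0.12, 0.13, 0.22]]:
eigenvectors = [[0.92,-0.56,0.61],[-0.33,-0.83,-0.15],[-0.22,0.06,0.78]]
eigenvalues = [0.9, -0.43, 0.1]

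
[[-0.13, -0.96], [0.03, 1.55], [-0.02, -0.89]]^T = [[-0.13, 0.03, -0.02], [-0.96, 1.55, -0.89]]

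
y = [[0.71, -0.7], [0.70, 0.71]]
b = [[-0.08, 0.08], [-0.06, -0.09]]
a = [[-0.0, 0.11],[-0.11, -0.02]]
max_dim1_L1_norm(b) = 0.16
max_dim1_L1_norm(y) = 1.41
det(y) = 0.99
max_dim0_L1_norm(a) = 0.13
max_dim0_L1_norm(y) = 1.41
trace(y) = 1.42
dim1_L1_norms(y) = [1.41, 1.41]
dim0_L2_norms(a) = [0.11, 0.11]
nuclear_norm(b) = 0.22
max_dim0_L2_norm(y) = 1.0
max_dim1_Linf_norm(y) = 0.71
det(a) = 0.01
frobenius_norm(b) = 0.16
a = b @ y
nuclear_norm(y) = 1.99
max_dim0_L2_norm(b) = 0.12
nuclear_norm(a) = 0.22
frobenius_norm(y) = 1.41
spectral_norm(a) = 0.12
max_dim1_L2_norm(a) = 0.11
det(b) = 0.01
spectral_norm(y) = 1.00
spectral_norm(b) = 0.12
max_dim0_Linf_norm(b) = 0.09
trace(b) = -0.17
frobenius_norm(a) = 0.16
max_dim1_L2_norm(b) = 0.11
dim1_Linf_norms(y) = [0.71, 0.71]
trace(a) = -0.02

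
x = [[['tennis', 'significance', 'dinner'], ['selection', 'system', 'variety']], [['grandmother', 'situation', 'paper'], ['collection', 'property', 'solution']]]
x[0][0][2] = 'dinner'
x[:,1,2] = ['variety', 'solution']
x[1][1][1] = 'property'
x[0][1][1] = 'system'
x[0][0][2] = 'dinner'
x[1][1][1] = 'property'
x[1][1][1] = 'property'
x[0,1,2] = 'variety'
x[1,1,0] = 'collection'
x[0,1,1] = 'system'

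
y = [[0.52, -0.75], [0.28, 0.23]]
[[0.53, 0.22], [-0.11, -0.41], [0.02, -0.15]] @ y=[[0.34, -0.35],[-0.17, -0.01],[-0.03, -0.05]]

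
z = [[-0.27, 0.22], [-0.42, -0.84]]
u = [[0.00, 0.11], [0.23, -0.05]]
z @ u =[[0.05,  -0.04],[-0.19,  -0.0]]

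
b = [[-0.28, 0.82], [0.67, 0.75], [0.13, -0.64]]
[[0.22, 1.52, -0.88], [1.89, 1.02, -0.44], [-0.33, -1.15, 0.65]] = b@[[1.83, -0.40, 0.39], [0.89, 1.72, -0.94]]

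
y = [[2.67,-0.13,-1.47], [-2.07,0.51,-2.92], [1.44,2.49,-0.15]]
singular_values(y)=[3.83, 3.32, 2.24]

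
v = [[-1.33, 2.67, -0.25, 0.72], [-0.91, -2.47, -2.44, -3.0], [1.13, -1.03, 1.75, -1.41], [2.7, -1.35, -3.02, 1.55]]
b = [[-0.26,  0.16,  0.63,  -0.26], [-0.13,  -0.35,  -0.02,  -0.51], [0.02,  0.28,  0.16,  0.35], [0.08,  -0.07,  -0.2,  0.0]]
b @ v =[[0.21, -1.39, 1.56, -1.96], [-0.91, 1.23, 2.39, 0.19], [0.84, -1.28, -1.47, -0.51], [-0.27, 0.59, -0.20, 0.55]]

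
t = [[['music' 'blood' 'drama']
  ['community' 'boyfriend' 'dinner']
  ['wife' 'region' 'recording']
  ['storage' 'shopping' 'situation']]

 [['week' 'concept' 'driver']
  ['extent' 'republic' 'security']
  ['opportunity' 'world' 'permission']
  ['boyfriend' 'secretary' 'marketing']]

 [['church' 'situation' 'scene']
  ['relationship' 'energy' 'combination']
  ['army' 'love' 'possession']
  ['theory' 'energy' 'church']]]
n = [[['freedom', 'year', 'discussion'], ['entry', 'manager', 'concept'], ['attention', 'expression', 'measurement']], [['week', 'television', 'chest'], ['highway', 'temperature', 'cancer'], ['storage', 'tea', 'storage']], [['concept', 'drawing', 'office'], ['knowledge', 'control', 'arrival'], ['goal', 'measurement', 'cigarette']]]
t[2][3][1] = 'energy'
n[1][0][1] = 'television'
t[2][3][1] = 'energy'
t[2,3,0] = 'theory'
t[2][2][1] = 'love'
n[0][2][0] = 'attention'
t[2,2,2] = 'possession'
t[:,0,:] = [['music', 'blood', 'drama'], ['week', 'concept', 'driver'], ['church', 'situation', 'scene']]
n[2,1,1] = 'control'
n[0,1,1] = 'manager'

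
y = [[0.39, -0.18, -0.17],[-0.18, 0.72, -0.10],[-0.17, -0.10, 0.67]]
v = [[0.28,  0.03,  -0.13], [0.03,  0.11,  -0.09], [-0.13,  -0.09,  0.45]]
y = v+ [[0.11, -0.21, -0.04], [-0.21, 0.61, -0.01], [-0.04, -0.01, 0.22]]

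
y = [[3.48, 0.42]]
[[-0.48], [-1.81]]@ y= [[-1.67,-0.2], [-6.30,-0.76]]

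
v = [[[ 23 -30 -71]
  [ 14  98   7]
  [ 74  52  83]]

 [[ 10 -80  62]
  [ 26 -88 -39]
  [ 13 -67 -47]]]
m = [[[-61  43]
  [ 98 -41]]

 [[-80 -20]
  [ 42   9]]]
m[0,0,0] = -61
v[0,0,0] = 23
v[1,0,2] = 62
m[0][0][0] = -61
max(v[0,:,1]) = 98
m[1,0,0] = -80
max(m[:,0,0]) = -61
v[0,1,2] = 7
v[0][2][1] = 52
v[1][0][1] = -80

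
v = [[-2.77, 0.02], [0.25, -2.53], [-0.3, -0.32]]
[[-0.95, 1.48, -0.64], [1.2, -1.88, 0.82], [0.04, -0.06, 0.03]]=v @ [[0.34, -0.53, 0.23], [-0.44, 0.69, -0.3]]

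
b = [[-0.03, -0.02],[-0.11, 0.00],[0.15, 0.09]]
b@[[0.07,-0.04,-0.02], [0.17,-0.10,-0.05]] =[[-0.01, 0.00, 0.00],[-0.01, 0.00, 0.0],[0.03, -0.02, -0.01]]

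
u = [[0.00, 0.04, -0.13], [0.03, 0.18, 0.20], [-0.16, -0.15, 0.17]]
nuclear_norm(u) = 0.63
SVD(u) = [[-0.41,0.02,0.91], [0.47,-0.85,0.23], [0.78,0.53,0.34]] @ diag([0.3053244749664956, 0.26903935319878236, 0.056522485939798674]) @ [[-0.36,-0.16,0.92], [-0.41,-0.86,-0.31], [-0.84,0.49,-0.25]]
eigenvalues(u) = [(-0.07+0j), (0.21+0.15j), (0.21-0.15j)]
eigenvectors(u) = [[(-0.86+0j), (0.14+0.27j), 0.14-0.27j], [(0.38+0j), (-0.73+0j), (-0.73-0j)], [(-0.34+0j), -0.13-0.60j, -0.13+0.60j]]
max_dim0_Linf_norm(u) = 0.2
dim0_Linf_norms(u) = [0.16, 0.18, 0.2]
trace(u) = 0.35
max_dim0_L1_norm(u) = 0.5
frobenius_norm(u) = 0.41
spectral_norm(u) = 0.31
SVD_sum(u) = [[0.05, 0.02, -0.12],[-0.05, -0.02, 0.13],[-0.09, -0.04, 0.22]] + [[-0.0, -0.00, -0.00],  [0.09, 0.20, 0.07],  [-0.06, -0.12, -0.04]] + [[-0.04, 0.03, -0.01], [-0.01, 0.01, -0.00], [-0.02, 0.01, -0.0]]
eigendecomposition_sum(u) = [[-0.06+0.00j,(-0.01+0j),(-0.03+0j)], [0.03-0.00j,0.00-0.00j,(0.01-0j)], [(-0.02+0j),(-0+0j),(-0.01+0j)]] + [[(0.03-0.02j), 0.02-0.05j, -0.05-0.02j], [0.00+0.08j, 0.09+0.11j, (0.09-0.09j)], [(-0.07+0.02j), -0.07+0.09j, 0.09+0.06j]] + [[(0.03+0.02j), 0.02+0.05j, (-0.05+0.02j)], [-0.08j, (0.09-0.11j), (0.09+0.09j)], [-0.07-0.02j, -0.07-0.09j, 0.09-0.06j]]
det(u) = -0.00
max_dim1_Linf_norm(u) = 0.2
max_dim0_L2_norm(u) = 0.29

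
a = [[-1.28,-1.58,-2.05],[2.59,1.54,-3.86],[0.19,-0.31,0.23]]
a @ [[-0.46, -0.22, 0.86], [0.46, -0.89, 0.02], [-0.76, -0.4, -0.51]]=[[1.42,2.51,-0.09], [2.45,-0.4,4.23], [-0.4,0.14,0.04]]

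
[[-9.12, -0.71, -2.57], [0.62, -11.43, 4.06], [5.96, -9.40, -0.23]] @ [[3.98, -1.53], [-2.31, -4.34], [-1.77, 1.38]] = [[-30.11, 13.49], [21.68, 54.26], [45.84, 31.36]]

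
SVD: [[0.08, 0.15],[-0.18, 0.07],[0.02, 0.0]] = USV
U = [[-0.37,-0.93],[0.93,-0.37],[-0.10,-0.01]]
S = [0.2, 0.17]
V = [[-1.00, 0.05],[-0.05, -1.00]]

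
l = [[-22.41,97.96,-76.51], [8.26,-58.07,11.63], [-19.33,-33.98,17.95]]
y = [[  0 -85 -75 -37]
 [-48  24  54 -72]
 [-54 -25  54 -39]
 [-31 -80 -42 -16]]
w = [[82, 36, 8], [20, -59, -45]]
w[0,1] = 36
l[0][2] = -76.51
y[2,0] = -54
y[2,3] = -39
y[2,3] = -39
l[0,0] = -22.41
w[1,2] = -45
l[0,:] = [-22.41, 97.96, -76.51]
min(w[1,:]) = -59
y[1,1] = 24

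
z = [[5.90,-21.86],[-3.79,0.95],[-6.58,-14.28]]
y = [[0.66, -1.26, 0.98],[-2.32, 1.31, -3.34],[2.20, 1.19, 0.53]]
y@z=[[2.22, -29.62],[3.32, 99.65],[4.98, -54.53]]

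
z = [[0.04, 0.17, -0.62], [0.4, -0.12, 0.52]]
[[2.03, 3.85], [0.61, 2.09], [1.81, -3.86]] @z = [[1.62,-0.12,0.74],  [0.86,-0.15,0.71],  [-1.47,0.77,-3.13]]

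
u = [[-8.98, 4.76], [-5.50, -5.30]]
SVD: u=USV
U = [[-0.92, -0.40],  [-0.4, 0.92]]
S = [10.67, 6.92]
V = [[0.98, -0.21], [-0.21, -0.98]]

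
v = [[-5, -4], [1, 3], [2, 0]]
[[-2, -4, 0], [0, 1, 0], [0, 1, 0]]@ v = [[6, -4], [1, 3], [1, 3]]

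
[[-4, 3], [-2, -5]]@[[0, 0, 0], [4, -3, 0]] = [[12, -9, 0], [-20, 15, 0]]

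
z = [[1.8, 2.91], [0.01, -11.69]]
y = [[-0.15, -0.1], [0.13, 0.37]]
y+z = [[1.65, 2.81], [0.14, -11.32]]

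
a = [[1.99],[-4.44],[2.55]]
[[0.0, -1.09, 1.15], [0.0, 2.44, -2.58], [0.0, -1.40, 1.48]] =a@ [[-0.00, -0.55, 0.58]]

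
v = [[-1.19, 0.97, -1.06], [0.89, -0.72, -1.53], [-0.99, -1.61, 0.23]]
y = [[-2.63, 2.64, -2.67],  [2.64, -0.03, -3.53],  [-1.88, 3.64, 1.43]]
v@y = [[7.68, -7.03, -1.76], [-1.37, -3.20, -2.02], [-2.08, -1.73, 8.66]]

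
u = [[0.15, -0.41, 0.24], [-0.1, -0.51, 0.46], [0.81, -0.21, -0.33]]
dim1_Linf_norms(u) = [0.41, 0.51, 0.81]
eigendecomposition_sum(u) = [[-0.26, -0.16, 0.28],[-0.46, -0.28, 0.51],[0.24, 0.15, -0.26]] + [[0.35, -0.21, -0.02], [0.27, -0.16, -0.02], [0.47, -0.28, -0.03]] + [[0.06, -0.05, -0.02],  [0.09, -0.07, -0.03],  [0.11, -0.08, -0.03]]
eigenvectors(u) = [[0.45,0.54,0.4], [0.80,0.42,0.59], [-0.41,0.73,0.70]]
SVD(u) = [[-0.07, -0.60, -0.80], [0.27, -0.78, 0.56], [-0.96, -0.18, 0.21]] @ diag([0.9238094373893869, 0.8279726075794069, 0.006122457714099711]) @ [[-0.88, 0.10, 0.46], [-0.19, 0.82, -0.54], [-0.43, -0.56, -0.71]]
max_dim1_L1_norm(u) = 1.35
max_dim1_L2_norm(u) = 0.9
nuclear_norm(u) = 1.76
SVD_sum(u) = [[0.06, -0.01, -0.03], [-0.22, 0.02, 0.11], [0.78, -0.09, -0.41]] + [[0.09, -0.41, 0.27], [0.12, -0.53, 0.35], [0.03, -0.12, 0.08]] + [[0.0,  0.0,  0.00], [-0.00,  -0.00,  -0.00], [-0.0,  -0.0,  -0.00]]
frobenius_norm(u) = 1.24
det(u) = 0.00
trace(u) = -0.69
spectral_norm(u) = 0.92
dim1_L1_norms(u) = [0.8, 1.07, 1.35]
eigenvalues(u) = [-0.8, 0.15, -0.04]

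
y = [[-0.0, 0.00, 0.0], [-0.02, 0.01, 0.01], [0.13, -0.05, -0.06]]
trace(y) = -0.05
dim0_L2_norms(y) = [0.13, 0.05, 0.06]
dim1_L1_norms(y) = [0.0, 0.04, 0.24]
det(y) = 0.00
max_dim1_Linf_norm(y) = 0.13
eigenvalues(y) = [-0.05, 0.0, -0.0]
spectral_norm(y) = 0.15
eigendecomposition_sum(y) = [[-0.0, -0.0, -0.00],[-0.02, 0.01, 0.01],[0.13, -0.05, -0.06]] + [[0.0, 0.0, 0.0], [0.00, 0.0, 0.00], [-0.0, -0.0, -0.0]] + [[-0.00, -0.0, -0.0], [0.00, -0.00, -0.00], [-0.0, -0.0, -0.0]]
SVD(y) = [[-0.00, -0.0, 1.00], [-0.16, -0.99, -0.00], [0.99, -0.16, -0.00]] @ diag([0.15360774089261534, 0.002159152117648809, 1.0788845706795629e-17]) @ [[0.86, -0.33, -0.4], [-0.42, -0.89, -0.16], [0.3, -0.3, 0.90]]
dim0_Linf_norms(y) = [0.13, 0.05, 0.06]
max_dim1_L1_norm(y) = 0.24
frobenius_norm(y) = 0.15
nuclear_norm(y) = 0.16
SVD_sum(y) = [[-0.00, 0.0, 0.0], [-0.02, 0.01, 0.01], [0.13, -0.05, -0.06]] + [[0.00,  0.0,  0.0], [0.00,  0.0,  0.00], [0.00,  0.0,  0.00]] + [[0.00, -0.00, 0.00],  [-0.00, 0.0, -0.0],  [-0.0, 0.0, -0.00]]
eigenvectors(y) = [[0.00,0.00,0.3],[0.16,-0.78,-0.30],[-0.99,0.63,0.90]]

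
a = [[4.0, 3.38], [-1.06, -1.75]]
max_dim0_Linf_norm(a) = 4.0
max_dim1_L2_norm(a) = 5.24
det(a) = -3.42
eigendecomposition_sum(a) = [[3.83, 2.57], [-0.81, -0.54]] + [[0.17,0.81], [-0.25,-1.21]]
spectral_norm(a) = 5.59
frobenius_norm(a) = 5.62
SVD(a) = [[-0.94, 0.35], [0.35, 0.94]] @ diag([5.5889773958680635, 0.6114177528301223]) @ [[-0.74, -0.68],[0.68, -0.74]]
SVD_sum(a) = [[3.85, 3.54], [-1.45, -1.33]] + [[0.15, -0.16], [0.39, -0.42]]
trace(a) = 2.25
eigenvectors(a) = [[0.98, -0.56], [-0.21, 0.83]]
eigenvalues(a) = [3.29, -1.04]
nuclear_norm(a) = 6.20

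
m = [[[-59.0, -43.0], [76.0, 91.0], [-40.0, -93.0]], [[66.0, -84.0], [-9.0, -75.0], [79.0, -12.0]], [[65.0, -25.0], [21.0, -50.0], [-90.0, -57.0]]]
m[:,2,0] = [-40.0, 79.0, -90.0]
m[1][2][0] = 79.0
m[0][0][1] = -43.0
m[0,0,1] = -43.0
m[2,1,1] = -50.0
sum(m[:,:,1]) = -348.0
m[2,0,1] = -25.0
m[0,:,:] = [[-59.0, -43.0], [76.0, 91.0], [-40.0, -93.0]]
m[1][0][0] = 66.0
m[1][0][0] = 66.0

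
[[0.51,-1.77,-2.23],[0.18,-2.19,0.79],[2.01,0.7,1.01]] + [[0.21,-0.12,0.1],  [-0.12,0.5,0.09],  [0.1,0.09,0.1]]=[[0.72, -1.89, -2.13], [0.06, -1.69, 0.88], [2.11, 0.79, 1.11]]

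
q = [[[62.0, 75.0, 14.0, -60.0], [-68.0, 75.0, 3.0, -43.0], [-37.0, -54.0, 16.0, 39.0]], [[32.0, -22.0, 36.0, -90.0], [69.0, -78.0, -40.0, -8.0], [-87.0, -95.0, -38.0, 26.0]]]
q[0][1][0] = -68.0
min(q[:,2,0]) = -87.0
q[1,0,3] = -90.0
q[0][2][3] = 39.0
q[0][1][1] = 75.0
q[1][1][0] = 69.0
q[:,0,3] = [-60.0, -90.0]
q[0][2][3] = 39.0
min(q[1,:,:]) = -95.0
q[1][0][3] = -90.0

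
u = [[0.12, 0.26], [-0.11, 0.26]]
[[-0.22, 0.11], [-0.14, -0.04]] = u @ [[-0.34, 0.64], [-0.67, 0.12]]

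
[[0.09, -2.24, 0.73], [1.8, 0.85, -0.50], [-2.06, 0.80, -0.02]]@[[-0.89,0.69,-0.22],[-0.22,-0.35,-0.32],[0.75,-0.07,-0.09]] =[[0.96,0.80,0.63],[-2.16,0.98,-0.62],[1.64,-1.70,0.20]]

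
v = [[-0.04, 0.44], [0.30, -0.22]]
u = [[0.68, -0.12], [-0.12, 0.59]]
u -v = [[0.72, -0.56], [-0.42, 0.81]]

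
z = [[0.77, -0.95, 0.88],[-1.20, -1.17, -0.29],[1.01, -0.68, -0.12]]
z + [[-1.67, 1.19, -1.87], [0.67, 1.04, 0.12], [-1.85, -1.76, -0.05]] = [[-0.90,0.24,-0.99], [-0.53,-0.13,-0.17], [-0.84,-2.44,-0.17]]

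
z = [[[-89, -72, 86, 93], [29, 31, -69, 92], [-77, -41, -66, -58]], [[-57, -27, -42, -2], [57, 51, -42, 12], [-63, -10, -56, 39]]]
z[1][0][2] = -42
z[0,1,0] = 29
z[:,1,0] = [29, 57]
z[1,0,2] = -42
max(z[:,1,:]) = 92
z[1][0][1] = -27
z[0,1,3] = 92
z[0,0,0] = -89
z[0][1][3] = 92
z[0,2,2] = -66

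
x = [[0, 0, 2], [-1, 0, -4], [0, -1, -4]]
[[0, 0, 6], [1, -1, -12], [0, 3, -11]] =x @ [[-1, 1, 0], [0, -3, -1], [0, 0, 3]]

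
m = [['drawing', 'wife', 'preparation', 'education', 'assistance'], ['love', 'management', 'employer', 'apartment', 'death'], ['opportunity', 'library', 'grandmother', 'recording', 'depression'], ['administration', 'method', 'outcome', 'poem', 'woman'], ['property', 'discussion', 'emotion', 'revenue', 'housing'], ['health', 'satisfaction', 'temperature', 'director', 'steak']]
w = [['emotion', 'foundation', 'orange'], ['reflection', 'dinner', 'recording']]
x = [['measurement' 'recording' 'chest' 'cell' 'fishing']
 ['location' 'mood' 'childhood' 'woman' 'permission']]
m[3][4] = 'woman'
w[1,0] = 'reflection'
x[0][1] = 'recording'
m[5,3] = 'director'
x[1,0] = 'location'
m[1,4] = 'death'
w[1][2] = 'recording'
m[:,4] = ['assistance', 'death', 'depression', 'woman', 'housing', 'steak']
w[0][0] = 'emotion'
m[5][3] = 'director'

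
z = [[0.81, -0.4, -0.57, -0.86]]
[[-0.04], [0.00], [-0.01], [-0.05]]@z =[[-0.03,0.02,0.02,0.03], [0.0,0.0,0.0,0.00], [-0.01,0.0,0.01,0.01], [-0.04,0.02,0.03,0.04]]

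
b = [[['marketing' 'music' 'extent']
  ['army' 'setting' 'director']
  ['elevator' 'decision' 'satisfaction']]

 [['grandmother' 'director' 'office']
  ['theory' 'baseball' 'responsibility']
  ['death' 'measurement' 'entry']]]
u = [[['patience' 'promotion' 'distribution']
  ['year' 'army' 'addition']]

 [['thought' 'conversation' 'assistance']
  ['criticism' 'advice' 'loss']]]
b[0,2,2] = 'satisfaction'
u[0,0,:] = ['patience', 'promotion', 'distribution']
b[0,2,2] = 'satisfaction'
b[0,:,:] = [['marketing', 'music', 'extent'], ['army', 'setting', 'director'], ['elevator', 'decision', 'satisfaction']]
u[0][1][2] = 'addition'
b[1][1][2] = 'responsibility'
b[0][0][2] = 'extent'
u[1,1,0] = 'criticism'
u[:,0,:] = [['patience', 'promotion', 'distribution'], ['thought', 'conversation', 'assistance']]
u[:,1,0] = ['year', 'criticism']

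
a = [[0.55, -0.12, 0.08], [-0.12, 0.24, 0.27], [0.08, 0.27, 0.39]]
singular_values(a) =[0.6, 0.58, 0.0]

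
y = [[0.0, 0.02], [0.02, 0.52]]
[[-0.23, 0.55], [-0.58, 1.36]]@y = [[0.01, 0.28], [0.03, 0.7]]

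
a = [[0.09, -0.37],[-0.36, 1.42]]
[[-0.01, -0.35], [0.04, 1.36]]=a @ [[0.24, 0.09], [0.09, 0.98]]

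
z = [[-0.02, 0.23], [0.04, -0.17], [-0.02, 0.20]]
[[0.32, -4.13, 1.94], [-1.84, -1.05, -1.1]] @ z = [[-0.21, 1.16], [0.02, -0.46]]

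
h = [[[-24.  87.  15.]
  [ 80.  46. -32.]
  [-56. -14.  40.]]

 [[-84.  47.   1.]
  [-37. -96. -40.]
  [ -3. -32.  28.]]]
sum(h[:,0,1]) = 134.0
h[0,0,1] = 87.0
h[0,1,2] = -32.0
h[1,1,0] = -37.0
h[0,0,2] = 15.0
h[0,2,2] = 40.0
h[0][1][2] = -32.0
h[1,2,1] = -32.0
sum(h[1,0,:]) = -36.0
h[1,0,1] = 47.0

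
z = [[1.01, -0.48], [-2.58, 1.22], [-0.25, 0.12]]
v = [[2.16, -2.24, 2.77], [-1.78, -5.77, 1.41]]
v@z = [[7.27, -3.44], [12.74, -6.02]]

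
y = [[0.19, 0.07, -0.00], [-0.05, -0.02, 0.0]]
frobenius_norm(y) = 0.21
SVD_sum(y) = [[0.19, 0.07, 0.0], [-0.05, -0.02, 0.0]] + [[0.00,-0.00,0.00], [0.00,-0.0,0.00]]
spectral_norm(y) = 0.21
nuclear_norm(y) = 0.21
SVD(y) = [[-0.97, 0.26], [0.26, 0.97]] @ diag([0.20951837578206903, 0.0014318553152208725]) @ [[-0.94, -0.35, 0.00], [0.35, -0.94, 0.00]]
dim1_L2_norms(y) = [0.2, 0.05]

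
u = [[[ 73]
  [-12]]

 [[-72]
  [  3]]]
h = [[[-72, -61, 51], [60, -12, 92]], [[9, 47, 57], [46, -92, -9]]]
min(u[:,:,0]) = -72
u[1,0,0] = -72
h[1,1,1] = -92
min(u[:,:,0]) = -72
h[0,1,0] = 60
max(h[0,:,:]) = 92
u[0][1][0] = -12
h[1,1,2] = -9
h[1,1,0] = 46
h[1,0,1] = 47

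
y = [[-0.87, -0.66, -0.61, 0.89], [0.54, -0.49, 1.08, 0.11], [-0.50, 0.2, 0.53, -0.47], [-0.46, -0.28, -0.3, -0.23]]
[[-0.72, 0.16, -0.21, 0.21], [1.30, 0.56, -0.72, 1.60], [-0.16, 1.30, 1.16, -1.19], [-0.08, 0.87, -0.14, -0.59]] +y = [[-1.59, -0.5, -0.82, 1.10], [1.84, 0.07, 0.36, 1.71], [-0.66, 1.5, 1.69, -1.66], [-0.54, 0.59, -0.44, -0.82]]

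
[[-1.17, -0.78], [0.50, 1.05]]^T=[[-1.17, 0.50],[-0.78, 1.05]]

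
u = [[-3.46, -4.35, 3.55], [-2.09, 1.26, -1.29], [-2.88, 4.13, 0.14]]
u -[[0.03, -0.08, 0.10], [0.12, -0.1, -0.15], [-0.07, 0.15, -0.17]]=[[-3.49, -4.27, 3.45], [-2.21, 1.36, -1.14], [-2.81, 3.98, 0.31]]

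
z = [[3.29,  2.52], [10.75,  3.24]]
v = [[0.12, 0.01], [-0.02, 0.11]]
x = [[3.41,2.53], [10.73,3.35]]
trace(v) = 0.23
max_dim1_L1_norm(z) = 13.99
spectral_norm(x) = 11.94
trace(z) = 6.53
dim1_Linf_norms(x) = [3.41, 10.73]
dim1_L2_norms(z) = [4.14, 11.23]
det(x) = -15.72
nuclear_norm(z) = 13.27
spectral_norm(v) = 0.12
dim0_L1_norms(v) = [0.14, 0.12]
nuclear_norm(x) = 13.26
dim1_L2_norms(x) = [4.25, 11.24]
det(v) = 0.01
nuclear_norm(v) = 0.23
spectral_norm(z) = 11.89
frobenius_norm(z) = 11.97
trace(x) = 6.76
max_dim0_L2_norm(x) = 11.26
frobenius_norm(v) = 0.16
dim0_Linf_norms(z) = [10.75, 3.24]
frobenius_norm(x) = 12.02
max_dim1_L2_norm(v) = 0.12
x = z + v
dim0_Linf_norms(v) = [0.12, 0.11]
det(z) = -16.43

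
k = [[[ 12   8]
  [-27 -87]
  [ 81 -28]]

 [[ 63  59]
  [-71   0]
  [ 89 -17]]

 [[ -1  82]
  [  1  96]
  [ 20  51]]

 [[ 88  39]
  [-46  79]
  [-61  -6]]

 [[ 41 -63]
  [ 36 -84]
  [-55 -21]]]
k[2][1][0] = 1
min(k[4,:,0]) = -55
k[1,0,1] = 59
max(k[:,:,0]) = 89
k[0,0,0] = 12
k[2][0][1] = 82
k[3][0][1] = 39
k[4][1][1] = -84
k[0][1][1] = -87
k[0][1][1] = -87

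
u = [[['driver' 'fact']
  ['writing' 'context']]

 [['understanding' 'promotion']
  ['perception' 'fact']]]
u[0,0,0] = 'driver'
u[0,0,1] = 'fact'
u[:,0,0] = ['driver', 'understanding']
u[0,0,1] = 'fact'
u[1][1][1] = 'fact'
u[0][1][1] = 'context'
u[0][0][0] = 'driver'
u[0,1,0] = 'writing'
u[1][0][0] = 'understanding'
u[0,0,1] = 'fact'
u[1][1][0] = 'perception'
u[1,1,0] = 'perception'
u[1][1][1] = 'fact'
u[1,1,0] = 'perception'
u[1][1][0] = 'perception'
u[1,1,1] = 'fact'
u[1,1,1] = 'fact'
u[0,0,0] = 'driver'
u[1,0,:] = ['understanding', 'promotion']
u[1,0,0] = 'understanding'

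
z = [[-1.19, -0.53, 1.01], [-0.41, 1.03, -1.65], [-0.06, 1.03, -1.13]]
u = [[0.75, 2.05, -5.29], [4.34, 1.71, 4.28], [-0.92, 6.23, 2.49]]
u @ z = [[-1.42, -3.73, 3.35], [-6.12, 3.87, -3.27], [-1.61, 9.47, -14.02]]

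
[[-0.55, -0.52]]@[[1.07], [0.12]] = [[-0.65]]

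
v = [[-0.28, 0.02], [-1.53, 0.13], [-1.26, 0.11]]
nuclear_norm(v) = 2.01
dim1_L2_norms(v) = [0.28, 1.54, 1.26]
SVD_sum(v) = [[-0.28, 0.02], [-1.53, 0.13], [-1.26, 0.11]] + [[-0.0, -0.0],  [-0.00, -0.0],  [0.0, 0.00]]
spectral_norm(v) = 2.01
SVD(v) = [[-0.14, 0.86],[-0.76, 0.22],[-0.63, -0.46]] @ diag([2.0090492475449673, 0.004595752278144727]) @ [[1.0, -0.09], [-0.09, -1.0]]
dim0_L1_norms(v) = [3.07, 0.26]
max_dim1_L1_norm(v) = 1.66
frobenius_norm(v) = 2.01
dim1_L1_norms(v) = [0.3, 1.66, 1.37]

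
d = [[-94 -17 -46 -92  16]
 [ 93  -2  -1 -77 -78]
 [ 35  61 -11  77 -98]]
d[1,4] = -78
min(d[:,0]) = -94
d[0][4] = 16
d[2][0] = 35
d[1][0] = 93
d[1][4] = -78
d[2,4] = -98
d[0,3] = -92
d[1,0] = 93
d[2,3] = 77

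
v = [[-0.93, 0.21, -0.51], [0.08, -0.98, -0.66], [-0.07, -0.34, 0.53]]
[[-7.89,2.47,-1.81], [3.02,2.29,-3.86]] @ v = [[7.66, -3.46, 1.43], [-2.36, -0.30, -5.1]]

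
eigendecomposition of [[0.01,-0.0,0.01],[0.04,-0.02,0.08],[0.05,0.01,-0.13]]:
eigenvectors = [[0.06, -0.39, 0.03], [0.54, -0.9, -1.00], [-0.84, -0.20, -0.07]]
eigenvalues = [-0.14, 0.02, -0.02]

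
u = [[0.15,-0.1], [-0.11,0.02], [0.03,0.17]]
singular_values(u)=[0.22, 0.16]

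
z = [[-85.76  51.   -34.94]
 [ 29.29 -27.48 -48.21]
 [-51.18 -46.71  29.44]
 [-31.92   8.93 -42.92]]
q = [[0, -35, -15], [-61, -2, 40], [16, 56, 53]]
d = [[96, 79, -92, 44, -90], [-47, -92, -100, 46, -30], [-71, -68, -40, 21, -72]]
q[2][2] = 53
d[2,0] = -71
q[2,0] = 16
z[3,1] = 8.93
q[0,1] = -35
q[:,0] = [0, -61, 16]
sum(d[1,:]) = -223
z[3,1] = 8.93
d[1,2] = -100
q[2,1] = 56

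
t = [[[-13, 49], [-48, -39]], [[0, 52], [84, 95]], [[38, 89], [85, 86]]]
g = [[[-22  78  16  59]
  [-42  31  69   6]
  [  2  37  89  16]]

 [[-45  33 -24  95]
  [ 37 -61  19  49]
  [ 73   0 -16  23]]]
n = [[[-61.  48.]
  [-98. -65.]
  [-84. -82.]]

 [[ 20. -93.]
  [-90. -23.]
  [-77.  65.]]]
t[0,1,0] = -48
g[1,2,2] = -16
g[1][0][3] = 95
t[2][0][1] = 89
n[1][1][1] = -23.0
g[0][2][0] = 2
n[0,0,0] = -61.0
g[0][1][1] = 31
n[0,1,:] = [-98.0, -65.0]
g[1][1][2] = 19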